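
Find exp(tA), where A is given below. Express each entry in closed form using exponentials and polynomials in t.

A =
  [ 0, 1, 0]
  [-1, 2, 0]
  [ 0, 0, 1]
e^{tA} =
  [-t*exp(t) + exp(t), t*exp(t), 0]
  [-t*exp(t), t*exp(t) + exp(t), 0]
  [0, 0, exp(t)]

Strategy: write A = P · J · P⁻¹ where J is a Jordan canonical form, so e^{tA} = P · e^{tJ} · P⁻¹, and e^{tJ} can be computed block-by-block.

A has Jordan form
J =
  [1, 1, 0]
  [0, 1, 0]
  [0, 0, 1]
(up to reordering of blocks).

Per-block formulas:
  For a 1×1 block at λ = 1: exp(t · [1]) = [e^(1t)].
  For a 2×2 Jordan block J_2(1): exp(t · J_2(1)) = e^(1t)·(I + t·N), where N is the 2×2 nilpotent shift.

After assembling e^{tJ} and conjugating by P, we get:

e^{tA} =
  [-t*exp(t) + exp(t), t*exp(t), 0]
  [-t*exp(t), t*exp(t) + exp(t), 0]
  [0, 0, exp(t)]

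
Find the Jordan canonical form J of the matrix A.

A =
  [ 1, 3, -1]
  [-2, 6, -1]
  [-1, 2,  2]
J_3(3)

The characteristic polynomial is
  det(x·I − A) = x^3 - 9*x^2 + 27*x - 27 = (x - 3)^3

Eigenvalues and multiplicities (the geometric multiplicity of λ is n − rank(A − λI), which equals the number of Jordan blocks for λ):
  λ = 3: algebraic multiplicity = 3, geometric multiplicity = 1

Determining the block sizes for each eigenvalue:
  λ = 3: one block (gm = 1), so the single block has size am = 3 → block sizes [3]

Assembling the blocks gives a Jordan form
J =
  [3, 1, 0]
  [0, 3, 1]
  [0, 0, 3]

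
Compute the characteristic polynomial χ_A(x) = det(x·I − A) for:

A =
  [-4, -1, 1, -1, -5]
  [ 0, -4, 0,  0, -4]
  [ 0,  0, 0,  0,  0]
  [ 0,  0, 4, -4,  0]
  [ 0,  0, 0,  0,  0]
x^5 + 12*x^4 + 48*x^3 + 64*x^2

Expanding det(x·I − A) (e.g. by cofactor expansion or by noting that A is similar to its Jordan form J, which has the same characteristic polynomial as A) gives
  χ_A(x) = x^5 + 12*x^4 + 48*x^3 + 64*x^2
which factors as x^2*(x + 4)^3. The eigenvalues (with algebraic multiplicities) are λ = -4 with multiplicity 3, λ = 0 with multiplicity 2.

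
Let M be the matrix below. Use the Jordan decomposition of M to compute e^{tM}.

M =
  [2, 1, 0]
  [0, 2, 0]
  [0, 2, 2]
e^{tM} =
  [exp(2*t), t*exp(2*t), 0]
  [0, exp(2*t), 0]
  [0, 2*t*exp(2*t), exp(2*t)]

Strategy: write M = P · J · P⁻¹ where J is a Jordan canonical form, so e^{tM} = P · e^{tJ} · P⁻¹, and e^{tJ} can be computed block-by-block.

M has Jordan form
J =
  [2, 1, 0]
  [0, 2, 0]
  [0, 0, 2]
(up to reordering of blocks).

Per-block formulas:
  For a 1×1 block at λ = 2: exp(t · [2]) = [e^(2t)].
  For a 2×2 Jordan block J_2(2): exp(t · J_2(2)) = e^(2t)·(I + t·N), where N is the 2×2 nilpotent shift.

After assembling e^{tJ} and conjugating by P, we get:

e^{tM} =
  [exp(2*t), t*exp(2*t), 0]
  [0, exp(2*t), 0]
  [0, 2*t*exp(2*t), exp(2*t)]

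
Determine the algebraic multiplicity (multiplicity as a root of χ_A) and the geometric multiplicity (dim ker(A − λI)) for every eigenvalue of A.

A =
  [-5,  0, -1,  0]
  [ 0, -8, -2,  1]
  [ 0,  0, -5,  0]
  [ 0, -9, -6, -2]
λ = -5: alg = 4, geom = 2

Step 1 — factor the characteristic polynomial to read off the algebraic multiplicities:
  χ_A(x) = (x + 5)^4

Step 2 — compute geometric multiplicities via the rank-nullity identity g(λ) = n − rank(A − λI):
  rank(A − (-5)·I) = 2, so dim ker(A − (-5)·I) = n − 2 = 2

Summary:
  λ = -5: algebraic multiplicity = 4, geometric multiplicity = 2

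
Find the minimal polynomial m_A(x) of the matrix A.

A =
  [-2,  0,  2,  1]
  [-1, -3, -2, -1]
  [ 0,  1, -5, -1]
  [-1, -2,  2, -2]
x^2 + 6*x + 9

The characteristic polynomial is χ_A(x) = (x + 3)^4, so the eigenvalues are known. The minimal polynomial is
  m_A(x) = Π_λ (x − λ)^{k_λ}
where k_λ is the size of the *largest* Jordan block for λ (equivalently, the smallest k with (A − λI)^k v = 0 for every generalised eigenvector v of λ).

  λ = -3: largest Jordan block has size 2, contributing (x + 3)^2

So m_A(x) = (x + 3)^2 = x^2 + 6*x + 9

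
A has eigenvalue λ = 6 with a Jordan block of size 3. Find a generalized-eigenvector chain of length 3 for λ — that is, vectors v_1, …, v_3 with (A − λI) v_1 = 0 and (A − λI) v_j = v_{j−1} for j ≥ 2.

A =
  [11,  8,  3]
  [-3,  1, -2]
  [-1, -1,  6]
A Jordan chain for λ = 6 of length 3:
v_1 = (-2, 2, -2)ᵀ
v_2 = (5, -3, -1)ᵀ
v_3 = (1, 0, 0)ᵀ

Let N = A − (6)·I. We want v_3 with N^3 v_3 = 0 but N^2 v_3 ≠ 0; then v_{j-1} := N · v_j for j = 3, …, 2.

Pick v_3 = (1, 0, 0)ᵀ.
Then v_2 = N · v_3 = (5, -3, -1)ᵀ.
Then v_1 = N · v_2 = (-2, 2, -2)ᵀ.

Sanity check: (A − (6)·I) v_1 = (0, 0, 0)ᵀ = 0. ✓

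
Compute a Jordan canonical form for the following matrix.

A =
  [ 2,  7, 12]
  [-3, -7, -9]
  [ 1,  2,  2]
J_3(-1)

The characteristic polynomial is
  det(x·I − A) = x^3 + 3*x^2 + 3*x + 1 = (x + 1)^3

Eigenvalues and multiplicities (the geometric multiplicity of λ is n − rank(A − λI), which equals the number of Jordan blocks for λ):
  λ = -1: algebraic multiplicity = 3, geometric multiplicity = 1

Determining the block sizes for each eigenvalue:
  λ = -1: one block (gm = 1), so the single block has size am = 3 → block sizes [3]

Assembling the blocks gives a Jordan form
J =
  [-1,  1,  0]
  [ 0, -1,  1]
  [ 0,  0, -1]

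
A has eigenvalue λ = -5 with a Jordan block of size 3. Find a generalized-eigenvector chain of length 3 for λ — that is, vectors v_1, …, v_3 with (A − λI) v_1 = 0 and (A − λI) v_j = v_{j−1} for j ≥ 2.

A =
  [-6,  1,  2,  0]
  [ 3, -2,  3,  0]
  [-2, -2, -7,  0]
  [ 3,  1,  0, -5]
A Jordan chain for λ = -5 of length 3:
v_1 = (-2, 6, -4, 6)ᵀ
v_2 = (1, 3, -2, 1)ᵀ
v_3 = (0, 1, 0, 0)ᵀ

Let N = A − (-5)·I. We want v_3 with N^3 v_3 = 0 but N^2 v_3 ≠ 0; then v_{j-1} := N · v_j for j = 3, …, 2.

Pick v_3 = (0, 1, 0, 0)ᵀ.
Then v_2 = N · v_3 = (1, 3, -2, 1)ᵀ.
Then v_1 = N · v_2 = (-2, 6, -4, 6)ᵀ.

Sanity check: (A − (-5)·I) v_1 = (0, 0, 0, 0)ᵀ = 0. ✓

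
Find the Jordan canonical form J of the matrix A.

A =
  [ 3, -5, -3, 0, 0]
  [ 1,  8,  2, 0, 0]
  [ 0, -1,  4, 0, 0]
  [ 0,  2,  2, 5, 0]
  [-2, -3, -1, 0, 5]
J_3(5) ⊕ J_1(5) ⊕ J_1(5)

The characteristic polynomial is
  det(x·I − A) = x^5 - 25*x^4 + 250*x^3 - 1250*x^2 + 3125*x - 3125 = (x - 5)^5

Eigenvalues and multiplicities (the geometric multiplicity of λ is n − rank(A − λI), which equals the number of Jordan blocks for λ):
  λ = 5: algebraic multiplicity = 5, geometric multiplicity = 3

Determining the block sizes for each eigenvalue:
  λ = 5: with am = 5 and gm = 3, the partition is not yet determined (e.g. several partitions of 5 into 3 parts exist). Let N = A − (5)·I. Computing rank(N^1) = 2, rank(N^2) = 1, rank(N^3) = 0; the number of blocks of size ≥ j is rank(N^{j−1}) − rank(N^j), giving [3, 1, 1]. So we have 1 block(s) of size 3, 2 block(s) of size 1 → block sizes [3, 1, 1]

Assembling the blocks gives a Jordan form
J =
  [5, 1, 0, 0, 0]
  [0, 5, 1, 0, 0]
  [0, 0, 5, 0, 0]
  [0, 0, 0, 5, 0]
  [0, 0, 0, 0, 5]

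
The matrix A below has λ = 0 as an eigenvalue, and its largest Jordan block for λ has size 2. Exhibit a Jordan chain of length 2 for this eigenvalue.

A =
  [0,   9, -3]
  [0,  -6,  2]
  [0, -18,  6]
A Jordan chain for λ = 0 of length 2:
v_1 = (9, -6, -18)ᵀ
v_2 = (0, 1, 0)ᵀ

Let N = A − (0)·I. We want v_2 with N^2 v_2 = 0 but N^1 v_2 ≠ 0; then v_{j-1} := N · v_j for j = 2, …, 2.

Pick v_2 = (0, 1, 0)ᵀ.
Then v_1 = N · v_2 = (9, -6, -18)ᵀ.

Sanity check: (A − (0)·I) v_1 = (0, 0, 0)ᵀ = 0. ✓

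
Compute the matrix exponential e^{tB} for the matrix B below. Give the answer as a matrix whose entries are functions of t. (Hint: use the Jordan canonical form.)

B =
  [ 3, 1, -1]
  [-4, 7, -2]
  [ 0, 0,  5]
e^{tB} =
  [-2*t*exp(5*t) + exp(5*t), t*exp(5*t), -t*exp(5*t)]
  [-4*t*exp(5*t), 2*t*exp(5*t) + exp(5*t), -2*t*exp(5*t)]
  [0, 0, exp(5*t)]

Strategy: write B = P · J · P⁻¹ where J is a Jordan canonical form, so e^{tB} = P · e^{tJ} · P⁻¹, and e^{tJ} can be computed block-by-block.

B has Jordan form
J =
  [5, 1, 0]
  [0, 5, 0]
  [0, 0, 5]
(up to reordering of blocks).

Per-block formulas:
  For a 1×1 block at λ = 5: exp(t · [5]) = [e^(5t)].
  For a 2×2 Jordan block J_2(5): exp(t · J_2(5)) = e^(5t)·(I + t·N), where N is the 2×2 nilpotent shift.

After assembling e^{tJ} and conjugating by P, we get:

e^{tB} =
  [-2*t*exp(5*t) + exp(5*t), t*exp(5*t), -t*exp(5*t)]
  [-4*t*exp(5*t), 2*t*exp(5*t) + exp(5*t), -2*t*exp(5*t)]
  [0, 0, exp(5*t)]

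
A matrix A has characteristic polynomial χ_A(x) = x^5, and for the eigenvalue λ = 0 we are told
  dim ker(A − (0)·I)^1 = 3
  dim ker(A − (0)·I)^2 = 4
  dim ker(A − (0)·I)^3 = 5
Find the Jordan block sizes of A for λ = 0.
Block sizes for λ = 0: [3, 1, 1]

From the dimensions of kernels of powers, the number of Jordan blocks of size at least j is d_j − d_{j−1} where d_j = dim ker(N^j) (with d_0 = 0). Computing the differences gives [3, 1, 1].
The number of blocks of size exactly k is (#blocks of size ≥ k) − (#blocks of size ≥ k + 1), so the partition is: 2 block(s) of size 1, 1 block(s) of size 3.
In nonincreasing order the block sizes are [3, 1, 1].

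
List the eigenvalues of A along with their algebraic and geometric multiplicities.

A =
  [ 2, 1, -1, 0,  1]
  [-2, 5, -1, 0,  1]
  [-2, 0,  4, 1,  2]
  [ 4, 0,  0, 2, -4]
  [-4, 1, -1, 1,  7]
λ = 4: alg = 5, geom = 3

Step 1 — factor the characteristic polynomial to read off the algebraic multiplicities:
  χ_A(x) = (x - 4)^5

Step 2 — compute geometric multiplicities via the rank-nullity identity g(λ) = n − rank(A − λI):
  rank(A − (4)·I) = 2, so dim ker(A − (4)·I) = n − 2 = 3

Summary:
  λ = 4: algebraic multiplicity = 5, geometric multiplicity = 3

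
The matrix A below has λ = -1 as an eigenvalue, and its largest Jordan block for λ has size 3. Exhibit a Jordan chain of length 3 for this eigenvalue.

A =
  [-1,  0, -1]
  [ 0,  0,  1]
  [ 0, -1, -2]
A Jordan chain for λ = -1 of length 3:
v_1 = (1, 0, 0)ᵀ
v_2 = (0, 1, -1)ᵀ
v_3 = (0, 1, 0)ᵀ

Let N = A − (-1)·I. We want v_3 with N^3 v_3 = 0 but N^2 v_3 ≠ 0; then v_{j-1} := N · v_j for j = 3, …, 2.

Pick v_3 = (0, 1, 0)ᵀ.
Then v_2 = N · v_3 = (0, 1, -1)ᵀ.
Then v_1 = N · v_2 = (1, 0, 0)ᵀ.

Sanity check: (A − (-1)·I) v_1 = (0, 0, 0)ᵀ = 0. ✓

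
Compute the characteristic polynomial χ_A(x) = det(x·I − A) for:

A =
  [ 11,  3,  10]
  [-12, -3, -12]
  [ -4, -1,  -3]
x^3 - 5*x^2 + 7*x - 3

Expanding det(x·I − A) (e.g. by cofactor expansion or by noting that A is similar to its Jordan form J, which has the same characteristic polynomial as A) gives
  χ_A(x) = x^3 - 5*x^2 + 7*x - 3
which factors as (x - 3)*(x - 1)^2. The eigenvalues (with algebraic multiplicities) are λ = 1 with multiplicity 2, λ = 3 with multiplicity 1.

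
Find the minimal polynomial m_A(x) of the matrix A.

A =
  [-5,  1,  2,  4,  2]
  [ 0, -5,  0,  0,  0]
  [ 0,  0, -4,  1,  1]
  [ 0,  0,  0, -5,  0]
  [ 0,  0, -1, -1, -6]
x^2 + 10*x + 25

The characteristic polynomial is χ_A(x) = (x + 5)^5, so the eigenvalues are known. The minimal polynomial is
  m_A(x) = Π_λ (x − λ)^{k_λ}
where k_λ is the size of the *largest* Jordan block for λ (equivalently, the smallest k with (A − λI)^k v = 0 for every generalised eigenvector v of λ).

  λ = -5: largest Jordan block has size 2, contributing (x + 5)^2

So m_A(x) = (x + 5)^2 = x^2 + 10*x + 25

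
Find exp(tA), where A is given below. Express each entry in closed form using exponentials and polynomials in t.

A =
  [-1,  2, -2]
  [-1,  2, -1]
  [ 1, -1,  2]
e^{tA} =
  [-2*t*exp(t) + exp(t), 2*t*exp(t), -2*t*exp(t)]
  [-t*exp(t), t*exp(t) + exp(t), -t*exp(t)]
  [t*exp(t), -t*exp(t), t*exp(t) + exp(t)]

Strategy: write A = P · J · P⁻¹ where J is a Jordan canonical form, so e^{tA} = P · e^{tJ} · P⁻¹, and e^{tJ} can be computed block-by-block.

A has Jordan form
J =
  [1, 1, 0]
  [0, 1, 0]
  [0, 0, 1]
(up to reordering of blocks).

Per-block formulas:
  For a 2×2 Jordan block J_2(1): exp(t · J_2(1)) = e^(1t)·(I + t·N), where N is the 2×2 nilpotent shift.
  For a 1×1 block at λ = 1: exp(t · [1]) = [e^(1t)].

After assembling e^{tJ} and conjugating by P, we get:

e^{tA} =
  [-2*t*exp(t) + exp(t), 2*t*exp(t), -2*t*exp(t)]
  [-t*exp(t), t*exp(t) + exp(t), -t*exp(t)]
  [t*exp(t), -t*exp(t), t*exp(t) + exp(t)]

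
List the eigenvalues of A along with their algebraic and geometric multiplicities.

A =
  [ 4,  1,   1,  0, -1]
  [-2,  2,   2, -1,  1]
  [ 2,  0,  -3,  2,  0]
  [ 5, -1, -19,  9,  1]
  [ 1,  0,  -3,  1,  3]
λ = 3: alg = 5, geom = 3

Step 1 — factor the characteristic polynomial to read off the algebraic multiplicities:
  χ_A(x) = (x - 3)^5

Step 2 — compute geometric multiplicities via the rank-nullity identity g(λ) = n − rank(A − λI):
  rank(A − (3)·I) = 2, so dim ker(A − (3)·I) = n − 2 = 3

Summary:
  λ = 3: algebraic multiplicity = 5, geometric multiplicity = 3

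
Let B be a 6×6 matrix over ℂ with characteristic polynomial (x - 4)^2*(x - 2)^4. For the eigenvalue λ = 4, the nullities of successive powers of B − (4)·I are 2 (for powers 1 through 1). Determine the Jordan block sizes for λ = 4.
Block sizes for λ = 4: [1, 1]

From the dimensions of kernels of powers, the number of Jordan blocks of size at least j is d_j − d_{j−1} where d_j = dim ker(N^j) (with d_0 = 0). Computing the differences gives [2].
The number of blocks of size exactly k is (#blocks of size ≥ k) − (#blocks of size ≥ k + 1), so the partition is: 2 block(s) of size 1.
In nonincreasing order the block sizes are [1, 1].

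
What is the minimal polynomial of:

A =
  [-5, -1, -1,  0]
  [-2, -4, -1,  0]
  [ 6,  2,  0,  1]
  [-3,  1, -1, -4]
x^4 + 13*x^3 + 63*x^2 + 135*x + 108

The characteristic polynomial is χ_A(x) = (x + 3)^3*(x + 4), so the eigenvalues are known. The minimal polynomial is
  m_A(x) = Π_λ (x − λ)^{k_λ}
where k_λ is the size of the *largest* Jordan block for λ (equivalently, the smallest k with (A − λI)^k v = 0 for every generalised eigenvector v of λ).

  λ = -4: largest Jordan block has size 1, contributing (x + 4)
  λ = -3: largest Jordan block has size 3, contributing (x + 3)^3

So m_A(x) = (x + 3)^3*(x + 4) = x^4 + 13*x^3 + 63*x^2 + 135*x + 108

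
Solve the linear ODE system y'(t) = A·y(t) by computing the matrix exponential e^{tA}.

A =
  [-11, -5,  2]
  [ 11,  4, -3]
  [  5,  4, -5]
e^{tA} =
  [2*t^2*exp(-4*t) - 7*t*exp(-4*t) + exp(-4*t), 3*t^2*exp(-4*t)/2 - 5*t*exp(-4*t), -t^2*exp(-4*t)/2 + 2*t*exp(-4*t)]
  [-2*t^2*exp(-4*t) + 11*t*exp(-4*t), -3*t^2*exp(-4*t)/2 + 8*t*exp(-4*t) + exp(-4*t), t^2*exp(-4*t)/2 - 3*t*exp(-4*t)]
  [2*t^2*exp(-4*t) + 5*t*exp(-4*t), 3*t^2*exp(-4*t)/2 + 4*t*exp(-4*t), -t^2*exp(-4*t)/2 - t*exp(-4*t) + exp(-4*t)]

Strategy: write A = P · J · P⁻¹ where J is a Jordan canonical form, so e^{tA} = P · e^{tJ} · P⁻¹, and e^{tJ} can be computed block-by-block.

A has Jordan form
J =
  [-4,  1,  0]
  [ 0, -4,  1]
  [ 0,  0, -4]
(up to reordering of blocks).

Per-block formulas:
  For a 3×3 Jordan block J_3(-4): exp(t · J_3(-4)) = e^(-4t)·(I + t·N + (t^2/2)·N^2), where N is the 3×3 nilpotent shift.

After assembling e^{tJ} and conjugating by P, we get:

e^{tA} =
  [2*t^2*exp(-4*t) - 7*t*exp(-4*t) + exp(-4*t), 3*t^2*exp(-4*t)/2 - 5*t*exp(-4*t), -t^2*exp(-4*t)/2 + 2*t*exp(-4*t)]
  [-2*t^2*exp(-4*t) + 11*t*exp(-4*t), -3*t^2*exp(-4*t)/2 + 8*t*exp(-4*t) + exp(-4*t), t^2*exp(-4*t)/2 - 3*t*exp(-4*t)]
  [2*t^2*exp(-4*t) + 5*t*exp(-4*t), 3*t^2*exp(-4*t)/2 + 4*t*exp(-4*t), -t^2*exp(-4*t)/2 - t*exp(-4*t) + exp(-4*t)]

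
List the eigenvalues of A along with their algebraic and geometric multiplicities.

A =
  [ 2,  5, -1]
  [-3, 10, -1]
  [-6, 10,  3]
λ = 5: alg = 3, geom = 2

Step 1 — factor the characteristic polynomial to read off the algebraic multiplicities:
  χ_A(x) = (x - 5)^3

Step 2 — compute geometric multiplicities via the rank-nullity identity g(λ) = n − rank(A − λI):
  rank(A − (5)·I) = 1, so dim ker(A − (5)·I) = n − 1 = 2

Summary:
  λ = 5: algebraic multiplicity = 3, geometric multiplicity = 2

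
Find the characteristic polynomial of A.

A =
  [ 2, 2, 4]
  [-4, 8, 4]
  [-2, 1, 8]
x^3 - 18*x^2 + 108*x - 216

Expanding det(x·I − A) (e.g. by cofactor expansion or by noting that A is similar to its Jordan form J, which has the same characteristic polynomial as A) gives
  χ_A(x) = x^3 - 18*x^2 + 108*x - 216
which factors as (x - 6)^3. The eigenvalues (with algebraic multiplicities) are λ = 6 with multiplicity 3.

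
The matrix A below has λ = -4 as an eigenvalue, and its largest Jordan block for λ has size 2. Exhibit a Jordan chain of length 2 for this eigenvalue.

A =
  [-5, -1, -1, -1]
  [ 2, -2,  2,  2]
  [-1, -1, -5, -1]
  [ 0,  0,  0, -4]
A Jordan chain for λ = -4 of length 2:
v_1 = (-1, 2, -1, 0)ᵀ
v_2 = (1, 0, 0, 0)ᵀ

Let N = A − (-4)·I. We want v_2 with N^2 v_2 = 0 but N^1 v_2 ≠ 0; then v_{j-1} := N · v_j for j = 2, …, 2.

Pick v_2 = (1, 0, 0, 0)ᵀ.
Then v_1 = N · v_2 = (-1, 2, -1, 0)ᵀ.

Sanity check: (A − (-4)·I) v_1 = (0, 0, 0, 0)ᵀ = 0. ✓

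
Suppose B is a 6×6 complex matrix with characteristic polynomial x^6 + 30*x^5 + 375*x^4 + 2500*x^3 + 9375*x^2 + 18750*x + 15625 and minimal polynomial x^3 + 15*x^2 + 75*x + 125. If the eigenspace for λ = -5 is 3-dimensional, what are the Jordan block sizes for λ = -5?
Block sizes for λ = -5: [3, 2, 1]

Step 1 — from the characteristic polynomial, algebraic multiplicity of λ = -5 is 6. From dim ker(B − (-5)·I) = 3, there are exactly 3 Jordan blocks for λ = -5.
Step 2 — from the minimal polynomial, the factor (x + 5)^3 tells us the largest block for λ = -5 has size 3.
Step 3 — with total size 6, 3 blocks, and largest block 3, the block sizes (in nonincreasing order) are [3, 2, 1].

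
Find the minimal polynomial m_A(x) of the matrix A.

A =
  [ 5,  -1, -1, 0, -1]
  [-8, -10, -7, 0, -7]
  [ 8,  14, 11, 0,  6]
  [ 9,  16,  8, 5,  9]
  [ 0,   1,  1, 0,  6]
x^3 - 7*x^2 - 5*x + 75

The characteristic polynomial is χ_A(x) = (x - 5)^4*(x + 3), so the eigenvalues are known. The minimal polynomial is
  m_A(x) = Π_λ (x − λ)^{k_λ}
where k_λ is the size of the *largest* Jordan block for λ (equivalently, the smallest k with (A − λI)^k v = 0 for every generalised eigenvector v of λ).

  λ = -3: largest Jordan block has size 1, contributing (x + 3)
  λ = 5: largest Jordan block has size 2, contributing (x − 5)^2

So m_A(x) = (x - 5)^2*(x + 3) = x^3 - 7*x^2 - 5*x + 75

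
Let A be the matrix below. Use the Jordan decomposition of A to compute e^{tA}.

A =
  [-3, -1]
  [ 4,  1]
e^{tA} =
  [-2*t*exp(-t) + exp(-t), -t*exp(-t)]
  [4*t*exp(-t), 2*t*exp(-t) + exp(-t)]

Strategy: write A = P · J · P⁻¹ where J is a Jordan canonical form, so e^{tA} = P · e^{tJ} · P⁻¹, and e^{tJ} can be computed block-by-block.

A has Jordan form
J =
  [-1,  1]
  [ 0, -1]
(up to reordering of blocks).

Per-block formulas:
  For a 2×2 Jordan block J_2(-1): exp(t · J_2(-1)) = e^(-1t)·(I + t·N), where N is the 2×2 nilpotent shift.

After assembling e^{tJ} and conjugating by P, we get:

e^{tA} =
  [-2*t*exp(-t) + exp(-t), -t*exp(-t)]
  [4*t*exp(-t), 2*t*exp(-t) + exp(-t)]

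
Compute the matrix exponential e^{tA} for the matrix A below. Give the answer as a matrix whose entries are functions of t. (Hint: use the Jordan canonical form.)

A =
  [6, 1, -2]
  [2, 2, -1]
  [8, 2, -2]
e^{tA} =
  [t^2*exp(2*t) + 4*t*exp(2*t) + exp(2*t), t*exp(2*t), -t^2*exp(2*t)/2 - 2*t*exp(2*t)]
  [2*t*exp(2*t), exp(2*t), -t*exp(2*t)]
  [2*t^2*exp(2*t) + 8*t*exp(2*t), 2*t*exp(2*t), -t^2*exp(2*t) - 4*t*exp(2*t) + exp(2*t)]

Strategy: write A = P · J · P⁻¹ where J is a Jordan canonical form, so e^{tA} = P · e^{tJ} · P⁻¹, and e^{tJ} can be computed block-by-block.

A has Jordan form
J =
  [2, 1, 0]
  [0, 2, 1]
  [0, 0, 2]
(up to reordering of blocks).

Per-block formulas:
  For a 3×3 Jordan block J_3(2): exp(t · J_3(2)) = e^(2t)·(I + t·N + (t^2/2)·N^2), where N is the 3×3 nilpotent shift.

After assembling e^{tJ} and conjugating by P, we get:

e^{tA} =
  [t^2*exp(2*t) + 4*t*exp(2*t) + exp(2*t), t*exp(2*t), -t^2*exp(2*t)/2 - 2*t*exp(2*t)]
  [2*t*exp(2*t), exp(2*t), -t*exp(2*t)]
  [2*t^2*exp(2*t) + 8*t*exp(2*t), 2*t*exp(2*t), -t^2*exp(2*t) - 4*t*exp(2*t) + exp(2*t)]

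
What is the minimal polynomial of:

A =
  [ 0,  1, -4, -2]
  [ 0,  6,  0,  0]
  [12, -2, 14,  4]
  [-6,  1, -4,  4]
x^2 - 12*x + 36

The characteristic polynomial is χ_A(x) = (x - 6)^4, so the eigenvalues are known. The minimal polynomial is
  m_A(x) = Π_λ (x − λ)^{k_λ}
where k_λ is the size of the *largest* Jordan block for λ (equivalently, the smallest k with (A − λI)^k v = 0 for every generalised eigenvector v of λ).

  λ = 6: largest Jordan block has size 2, contributing (x − 6)^2

So m_A(x) = (x - 6)^2 = x^2 - 12*x + 36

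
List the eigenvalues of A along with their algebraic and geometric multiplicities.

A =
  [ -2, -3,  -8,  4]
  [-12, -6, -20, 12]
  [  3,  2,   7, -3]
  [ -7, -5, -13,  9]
λ = 2: alg = 4, geom = 2

Step 1 — factor the characteristic polynomial to read off the algebraic multiplicities:
  χ_A(x) = (x - 2)^4

Step 2 — compute geometric multiplicities via the rank-nullity identity g(λ) = n − rank(A − λI):
  rank(A − (2)·I) = 2, so dim ker(A − (2)·I) = n − 2 = 2

Summary:
  λ = 2: algebraic multiplicity = 4, geometric multiplicity = 2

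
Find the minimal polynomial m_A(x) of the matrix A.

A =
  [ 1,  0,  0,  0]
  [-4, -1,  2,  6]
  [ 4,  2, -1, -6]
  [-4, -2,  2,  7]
x^2 - 4*x + 3

The characteristic polynomial is χ_A(x) = (x - 3)*(x - 1)^3, so the eigenvalues are known. The minimal polynomial is
  m_A(x) = Π_λ (x − λ)^{k_λ}
where k_λ is the size of the *largest* Jordan block for λ (equivalently, the smallest k with (A − λI)^k v = 0 for every generalised eigenvector v of λ).

  λ = 1: largest Jordan block has size 1, contributing (x − 1)
  λ = 3: largest Jordan block has size 1, contributing (x − 3)

So m_A(x) = (x - 3)*(x - 1) = x^2 - 4*x + 3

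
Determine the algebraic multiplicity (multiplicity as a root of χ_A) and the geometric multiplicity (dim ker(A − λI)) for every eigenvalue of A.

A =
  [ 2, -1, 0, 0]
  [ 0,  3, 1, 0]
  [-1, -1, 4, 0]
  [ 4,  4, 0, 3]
λ = 3: alg = 4, geom = 2

Step 1 — factor the characteristic polynomial to read off the algebraic multiplicities:
  χ_A(x) = (x - 3)^4

Step 2 — compute geometric multiplicities via the rank-nullity identity g(λ) = n − rank(A − λI):
  rank(A − (3)·I) = 2, so dim ker(A − (3)·I) = n − 2 = 2

Summary:
  λ = 3: algebraic multiplicity = 4, geometric multiplicity = 2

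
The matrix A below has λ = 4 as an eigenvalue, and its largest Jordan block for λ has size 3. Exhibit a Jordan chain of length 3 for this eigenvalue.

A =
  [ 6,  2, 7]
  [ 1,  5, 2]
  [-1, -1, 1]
A Jordan chain for λ = 4 of length 3:
v_1 = (-1, 1, 0)ᵀ
v_2 = (2, 1, -1)ᵀ
v_3 = (1, 0, 0)ᵀ

Let N = A − (4)·I. We want v_3 with N^3 v_3 = 0 but N^2 v_3 ≠ 0; then v_{j-1} := N · v_j for j = 3, …, 2.

Pick v_3 = (1, 0, 0)ᵀ.
Then v_2 = N · v_3 = (2, 1, -1)ᵀ.
Then v_1 = N · v_2 = (-1, 1, 0)ᵀ.

Sanity check: (A − (4)·I) v_1 = (0, 0, 0)ᵀ = 0. ✓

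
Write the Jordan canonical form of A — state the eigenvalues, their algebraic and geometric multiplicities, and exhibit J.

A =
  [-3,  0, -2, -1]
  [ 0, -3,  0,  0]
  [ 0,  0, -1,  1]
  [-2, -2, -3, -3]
J_1(-3) ⊕ J_1(-3) ⊕ J_2(-2)

The characteristic polynomial is
  det(x·I − A) = x^4 + 10*x^3 + 37*x^2 + 60*x + 36 = (x + 2)^2*(x + 3)^2

Eigenvalues and multiplicities (the geometric multiplicity of λ is n − rank(A − λI), which equals the number of Jordan blocks for λ):
  λ = -3: algebraic multiplicity = 2, geometric multiplicity = 2
  λ = -2: algebraic multiplicity = 2, geometric multiplicity = 1

Determining the block sizes for each eigenvalue:
  λ = -3: gm = am = 2, so every block has size 1 → block sizes [1, 1]
  λ = -2: one block (gm = 1), so the single block has size am = 2 → block sizes [2]

Assembling the blocks gives a Jordan form
J =
  [-3,  0,  0,  0]
  [ 0, -3,  0,  0]
  [ 0,  0, -2,  1]
  [ 0,  0,  0, -2]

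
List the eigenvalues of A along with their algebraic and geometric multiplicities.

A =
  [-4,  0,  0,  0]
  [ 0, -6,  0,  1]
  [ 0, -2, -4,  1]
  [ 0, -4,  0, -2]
λ = -4: alg = 4, geom = 3

Step 1 — factor the characteristic polynomial to read off the algebraic multiplicities:
  χ_A(x) = (x + 4)^4

Step 2 — compute geometric multiplicities via the rank-nullity identity g(λ) = n − rank(A − λI):
  rank(A − (-4)·I) = 1, so dim ker(A − (-4)·I) = n − 1 = 3

Summary:
  λ = -4: algebraic multiplicity = 4, geometric multiplicity = 3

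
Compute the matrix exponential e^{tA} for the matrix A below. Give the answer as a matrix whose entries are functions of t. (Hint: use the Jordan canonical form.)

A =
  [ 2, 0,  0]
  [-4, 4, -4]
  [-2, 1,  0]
e^{tA} =
  [exp(2*t), 0, 0]
  [-4*t*exp(2*t), 2*t*exp(2*t) + exp(2*t), -4*t*exp(2*t)]
  [-2*t*exp(2*t), t*exp(2*t), -2*t*exp(2*t) + exp(2*t)]

Strategy: write A = P · J · P⁻¹ where J is a Jordan canonical form, so e^{tA} = P · e^{tJ} · P⁻¹, and e^{tJ} can be computed block-by-block.

A has Jordan form
J =
  [2, 1, 0]
  [0, 2, 0]
  [0, 0, 2]
(up to reordering of blocks).

Per-block formulas:
  For a 1×1 block at λ = 2: exp(t · [2]) = [e^(2t)].
  For a 2×2 Jordan block J_2(2): exp(t · J_2(2)) = e^(2t)·(I + t·N), where N is the 2×2 nilpotent shift.

After assembling e^{tJ} and conjugating by P, we get:

e^{tA} =
  [exp(2*t), 0, 0]
  [-4*t*exp(2*t), 2*t*exp(2*t) + exp(2*t), -4*t*exp(2*t)]
  [-2*t*exp(2*t), t*exp(2*t), -2*t*exp(2*t) + exp(2*t)]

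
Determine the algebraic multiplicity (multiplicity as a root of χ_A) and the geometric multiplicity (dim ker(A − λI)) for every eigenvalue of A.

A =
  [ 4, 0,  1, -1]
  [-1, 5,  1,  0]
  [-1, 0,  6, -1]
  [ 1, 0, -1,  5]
λ = 5: alg = 4, geom = 2

Step 1 — factor the characteristic polynomial to read off the algebraic multiplicities:
  χ_A(x) = (x - 5)^4

Step 2 — compute geometric multiplicities via the rank-nullity identity g(λ) = n − rank(A − λI):
  rank(A − (5)·I) = 2, so dim ker(A − (5)·I) = n − 2 = 2

Summary:
  λ = 5: algebraic multiplicity = 4, geometric multiplicity = 2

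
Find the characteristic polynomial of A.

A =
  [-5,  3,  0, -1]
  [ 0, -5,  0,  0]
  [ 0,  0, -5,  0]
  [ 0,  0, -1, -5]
x^4 + 20*x^3 + 150*x^2 + 500*x + 625

Expanding det(x·I − A) (e.g. by cofactor expansion or by noting that A is similar to its Jordan form J, which has the same characteristic polynomial as A) gives
  χ_A(x) = x^4 + 20*x^3 + 150*x^2 + 500*x + 625
which factors as (x + 5)^4. The eigenvalues (with algebraic multiplicities) are λ = -5 with multiplicity 4.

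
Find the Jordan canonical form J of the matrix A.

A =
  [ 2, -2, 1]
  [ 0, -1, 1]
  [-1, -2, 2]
J_3(1)

The characteristic polynomial is
  det(x·I − A) = x^3 - 3*x^2 + 3*x - 1 = (x - 1)^3

Eigenvalues and multiplicities (the geometric multiplicity of λ is n − rank(A − λI), which equals the number of Jordan blocks for λ):
  λ = 1: algebraic multiplicity = 3, geometric multiplicity = 1

Determining the block sizes for each eigenvalue:
  λ = 1: one block (gm = 1), so the single block has size am = 3 → block sizes [3]

Assembling the blocks gives a Jordan form
J =
  [1, 1, 0]
  [0, 1, 1]
  [0, 0, 1]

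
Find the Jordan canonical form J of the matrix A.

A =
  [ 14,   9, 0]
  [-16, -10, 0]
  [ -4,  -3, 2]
J_2(2) ⊕ J_1(2)

The characteristic polynomial is
  det(x·I − A) = x^3 - 6*x^2 + 12*x - 8 = (x - 2)^3

Eigenvalues and multiplicities (the geometric multiplicity of λ is n − rank(A − λI), which equals the number of Jordan blocks for λ):
  λ = 2: algebraic multiplicity = 3, geometric multiplicity = 2

Determining the block sizes for each eigenvalue:
  λ = 2: 2 blocks summing to 3 forces exactly one block of size 2 and the rest size 1 → block sizes [2, 1]

Assembling the blocks gives a Jordan form
J =
  [2, 1, 0]
  [0, 2, 0]
  [0, 0, 2]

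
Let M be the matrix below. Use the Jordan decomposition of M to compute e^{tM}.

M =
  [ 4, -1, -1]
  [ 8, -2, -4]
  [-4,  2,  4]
e^{tM} =
  [2*t*exp(2*t) + exp(2*t), -t*exp(2*t), -t*exp(2*t)]
  [8*t*exp(2*t), -4*t*exp(2*t) + exp(2*t), -4*t*exp(2*t)]
  [-4*t*exp(2*t), 2*t*exp(2*t), 2*t*exp(2*t) + exp(2*t)]

Strategy: write M = P · J · P⁻¹ where J is a Jordan canonical form, so e^{tM} = P · e^{tJ} · P⁻¹, and e^{tJ} can be computed block-by-block.

M has Jordan form
J =
  [2, 1, 0]
  [0, 2, 0]
  [0, 0, 2]
(up to reordering of blocks).

Per-block formulas:
  For a 2×2 Jordan block J_2(2): exp(t · J_2(2)) = e^(2t)·(I + t·N), where N is the 2×2 nilpotent shift.
  For a 1×1 block at λ = 2: exp(t · [2]) = [e^(2t)].

After assembling e^{tJ} and conjugating by P, we get:

e^{tM} =
  [2*t*exp(2*t) + exp(2*t), -t*exp(2*t), -t*exp(2*t)]
  [8*t*exp(2*t), -4*t*exp(2*t) + exp(2*t), -4*t*exp(2*t)]
  [-4*t*exp(2*t), 2*t*exp(2*t), 2*t*exp(2*t) + exp(2*t)]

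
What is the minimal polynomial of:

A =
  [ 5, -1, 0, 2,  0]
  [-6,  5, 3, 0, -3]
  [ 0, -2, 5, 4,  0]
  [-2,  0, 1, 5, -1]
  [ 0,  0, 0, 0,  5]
x^3 - 15*x^2 + 75*x - 125

The characteristic polynomial is χ_A(x) = (x - 5)^5, so the eigenvalues are known. The minimal polynomial is
  m_A(x) = Π_λ (x − λ)^{k_λ}
where k_λ is the size of the *largest* Jordan block for λ (equivalently, the smallest k with (A − λI)^k v = 0 for every generalised eigenvector v of λ).

  λ = 5: largest Jordan block has size 3, contributing (x − 5)^3

So m_A(x) = (x - 5)^3 = x^3 - 15*x^2 + 75*x - 125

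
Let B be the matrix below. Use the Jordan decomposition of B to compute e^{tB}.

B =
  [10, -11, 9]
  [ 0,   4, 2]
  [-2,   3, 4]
e^{tB} =
  [-t^2*exp(6*t) + 4*t*exp(6*t) + exp(6*t), 5*t^2*exp(6*t)/2 - 11*t*exp(6*t), -2*t^2*exp(6*t) + 9*t*exp(6*t)]
  [-2*t^2*exp(6*t), 5*t^2*exp(6*t) - 2*t*exp(6*t) + exp(6*t), -4*t^2*exp(6*t) + 2*t*exp(6*t)]
  [-2*t^2*exp(6*t) - 2*t*exp(6*t), 5*t^2*exp(6*t) + 3*t*exp(6*t), -4*t^2*exp(6*t) - 2*t*exp(6*t) + exp(6*t)]

Strategy: write B = P · J · P⁻¹ where J is a Jordan canonical form, so e^{tB} = P · e^{tJ} · P⁻¹, and e^{tJ} can be computed block-by-block.

B has Jordan form
J =
  [6, 1, 0]
  [0, 6, 1]
  [0, 0, 6]
(up to reordering of blocks).

Per-block formulas:
  For a 3×3 Jordan block J_3(6): exp(t · J_3(6)) = e^(6t)·(I + t·N + (t^2/2)·N^2), where N is the 3×3 nilpotent shift.

After assembling e^{tJ} and conjugating by P, we get:

e^{tB} =
  [-t^2*exp(6*t) + 4*t*exp(6*t) + exp(6*t), 5*t^2*exp(6*t)/2 - 11*t*exp(6*t), -2*t^2*exp(6*t) + 9*t*exp(6*t)]
  [-2*t^2*exp(6*t), 5*t^2*exp(6*t) - 2*t*exp(6*t) + exp(6*t), -4*t^2*exp(6*t) + 2*t*exp(6*t)]
  [-2*t^2*exp(6*t) - 2*t*exp(6*t), 5*t^2*exp(6*t) + 3*t*exp(6*t), -4*t^2*exp(6*t) - 2*t*exp(6*t) + exp(6*t)]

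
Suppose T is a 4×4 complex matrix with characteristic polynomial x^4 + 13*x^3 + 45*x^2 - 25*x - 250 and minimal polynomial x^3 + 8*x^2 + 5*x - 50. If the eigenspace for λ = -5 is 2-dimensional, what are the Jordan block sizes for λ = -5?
Block sizes for λ = -5: [2, 1]

Step 1 — from the characteristic polynomial, algebraic multiplicity of λ = -5 is 3. From dim ker(T − (-5)·I) = 2, there are exactly 2 Jordan blocks for λ = -5.
Step 2 — from the minimal polynomial, the factor (x + 5)^2 tells us the largest block for λ = -5 has size 2.
Step 3 — with total size 3, 2 blocks, and largest block 2, the block sizes (in nonincreasing order) are [2, 1].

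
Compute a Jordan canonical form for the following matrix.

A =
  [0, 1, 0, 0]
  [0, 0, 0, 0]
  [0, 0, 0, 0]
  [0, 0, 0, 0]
J_2(0) ⊕ J_1(0) ⊕ J_1(0)

The characteristic polynomial is
  det(x·I − A) = x^4

Eigenvalues and multiplicities (the geometric multiplicity of λ is n − rank(A − λI), which equals the number of Jordan blocks for λ):
  λ = 0: algebraic multiplicity = 4, geometric multiplicity = 3

Determining the block sizes for each eigenvalue:
  λ = 0: 3 blocks summing to 4 forces exactly one block of size 2 and the rest size 1 → block sizes [2, 1, 1]

Assembling the blocks gives a Jordan form
J =
  [0, 1, 0, 0]
  [0, 0, 0, 0]
  [0, 0, 0, 0]
  [0, 0, 0, 0]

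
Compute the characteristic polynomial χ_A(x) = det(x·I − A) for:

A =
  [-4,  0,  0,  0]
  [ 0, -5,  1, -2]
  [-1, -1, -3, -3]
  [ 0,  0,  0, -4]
x^4 + 16*x^3 + 96*x^2 + 256*x + 256

Expanding det(x·I − A) (e.g. by cofactor expansion or by noting that A is similar to its Jordan form J, which has the same characteristic polynomial as A) gives
  χ_A(x) = x^4 + 16*x^3 + 96*x^2 + 256*x + 256
which factors as (x + 4)^4. The eigenvalues (with algebraic multiplicities) are λ = -4 with multiplicity 4.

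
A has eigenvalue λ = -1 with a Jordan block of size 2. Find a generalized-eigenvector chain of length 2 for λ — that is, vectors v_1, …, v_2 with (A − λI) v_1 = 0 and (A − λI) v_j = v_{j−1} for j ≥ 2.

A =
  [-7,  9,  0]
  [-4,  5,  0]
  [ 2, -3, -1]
A Jordan chain for λ = -1 of length 2:
v_1 = (-6, -4, 2)ᵀ
v_2 = (1, 0, 0)ᵀ

Let N = A − (-1)·I. We want v_2 with N^2 v_2 = 0 but N^1 v_2 ≠ 0; then v_{j-1} := N · v_j for j = 2, …, 2.

Pick v_2 = (1, 0, 0)ᵀ.
Then v_1 = N · v_2 = (-6, -4, 2)ᵀ.

Sanity check: (A − (-1)·I) v_1 = (0, 0, 0)ᵀ = 0. ✓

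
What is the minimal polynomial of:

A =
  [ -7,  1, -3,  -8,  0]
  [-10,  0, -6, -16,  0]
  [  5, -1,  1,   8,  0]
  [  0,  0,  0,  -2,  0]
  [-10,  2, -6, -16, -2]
x^2 + 4*x + 4

The characteristic polynomial is χ_A(x) = (x + 2)^5, so the eigenvalues are known. The minimal polynomial is
  m_A(x) = Π_λ (x − λ)^{k_λ}
where k_λ is the size of the *largest* Jordan block for λ (equivalently, the smallest k with (A − λI)^k v = 0 for every generalised eigenvector v of λ).

  λ = -2: largest Jordan block has size 2, contributing (x + 2)^2

So m_A(x) = (x + 2)^2 = x^2 + 4*x + 4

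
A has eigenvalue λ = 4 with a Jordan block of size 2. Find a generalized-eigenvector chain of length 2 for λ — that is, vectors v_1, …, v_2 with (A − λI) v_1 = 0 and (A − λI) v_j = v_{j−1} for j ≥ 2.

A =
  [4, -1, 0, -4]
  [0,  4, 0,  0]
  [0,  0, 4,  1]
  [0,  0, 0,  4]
A Jordan chain for λ = 4 of length 2:
v_1 = (-1, 0, 0, 0)ᵀ
v_2 = (0, 1, 0, 0)ᵀ

Let N = A − (4)·I. We want v_2 with N^2 v_2 = 0 but N^1 v_2 ≠ 0; then v_{j-1} := N · v_j for j = 2, …, 2.

Pick v_2 = (0, 1, 0, 0)ᵀ.
Then v_1 = N · v_2 = (-1, 0, 0, 0)ᵀ.

Sanity check: (A − (4)·I) v_1 = (0, 0, 0, 0)ᵀ = 0. ✓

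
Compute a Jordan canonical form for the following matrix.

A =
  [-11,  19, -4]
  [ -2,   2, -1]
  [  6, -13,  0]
J_3(-3)

The characteristic polynomial is
  det(x·I − A) = x^3 + 9*x^2 + 27*x + 27 = (x + 3)^3

Eigenvalues and multiplicities (the geometric multiplicity of λ is n − rank(A − λI), which equals the number of Jordan blocks for λ):
  λ = -3: algebraic multiplicity = 3, geometric multiplicity = 1

Determining the block sizes for each eigenvalue:
  λ = -3: one block (gm = 1), so the single block has size am = 3 → block sizes [3]

Assembling the blocks gives a Jordan form
J =
  [-3,  1,  0]
  [ 0, -3,  1]
  [ 0,  0, -3]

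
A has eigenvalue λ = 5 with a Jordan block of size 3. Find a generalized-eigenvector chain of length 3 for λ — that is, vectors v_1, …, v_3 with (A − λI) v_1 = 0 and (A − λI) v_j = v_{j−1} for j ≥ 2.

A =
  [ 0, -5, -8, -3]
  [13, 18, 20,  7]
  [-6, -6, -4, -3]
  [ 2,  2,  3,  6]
A Jordan chain for λ = 5 of length 3:
v_1 = (2, -2, 0, 0)ᵀ
v_2 = (-5, 13, -6, 2)ᵀ
v_3 = (1, 0, 0, 0)ᵀ

Let N = A − (5)·I. We want v_3 with N^3 v_3 = 0 but N^2 v_3 ≠ 0; then v_{j-1} := N · v_j for j = 3, …, 2.

Pick v_3 = (1, 0, 0, 0)ᵀ.
Then v_2 = N · v_3 = (-5, 13, -6, 2)ᵀ.
Then v_1 = N · v_2 = (2, -2, 0, 0)ᵀ.

Sanity check: (A − (5)·I) v_1 = (0, 0, 0, 0)ᵀ = 0. ✓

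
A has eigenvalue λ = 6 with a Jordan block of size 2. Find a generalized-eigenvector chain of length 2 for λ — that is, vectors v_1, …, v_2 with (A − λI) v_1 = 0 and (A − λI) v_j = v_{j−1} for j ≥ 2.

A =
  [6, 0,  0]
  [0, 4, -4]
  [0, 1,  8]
A Jordan chain for λ = 6 of length 2:
v_1 = (0, -2, 1)ᵀ
v_2 = (0, 1, 0)ᵀ

Let N = A − (6)·I. We want v_2 with N^2 v_2 = 0 but N^1 v_2 ≠ 0; then v_{j-1} := N · v_j for j = 2, …, 2.

Pick v_2 = (0, 1, 0)ᵀ.
Then v_1 = N · v_2 = (0, -2, 1)ᵀ.

Sanity check: (A − (6)·I) v_1 = (0, 0, 0)ᵀ = 0. ✓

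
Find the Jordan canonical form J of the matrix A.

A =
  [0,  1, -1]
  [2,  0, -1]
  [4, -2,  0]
J_3(0)

The characteristic polynomial is
  det(x·I − A) = x^3

Eigenvalues and multiplicities (the geometric multiplicity of λ is n − rank(A − λI), which equals the number of Jordan blocks for λ):
  λ = 0: algebraic multiplicity = 3, geometric multiplicity = 1

Determining the block sizes for each eigenvalue:
  λ = 0: one block (gm = 1), so the single block has size am = 3 → block sizes [3]

Assembling the blocks gives a Jordan form
J =
  [0, 1, 0]
  [0, 0, 1]
  [0, 0, 0]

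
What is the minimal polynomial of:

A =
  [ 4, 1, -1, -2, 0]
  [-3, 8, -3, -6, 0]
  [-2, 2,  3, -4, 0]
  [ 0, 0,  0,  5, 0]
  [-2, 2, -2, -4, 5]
x^2 - 10*x + 25

The characteristic polynomial is χ_A(x) = (x - 5)^5, so the eigenvalues are known. The minimal polynomial is
  m_A(x) = Π_λ (x − λ)^{k_λ}
where k_λ is the size of the *largest* Jordan block for λ (equivalently, the smallest k with (A − λI)^k v = 0 for every generalised eigenvector v of λ).

  λ = 5: largest Jordan block has size 2, contributing (x − 5)^2

So m_A(x) = (x - 5)^2 = x^2 - 10*x + 25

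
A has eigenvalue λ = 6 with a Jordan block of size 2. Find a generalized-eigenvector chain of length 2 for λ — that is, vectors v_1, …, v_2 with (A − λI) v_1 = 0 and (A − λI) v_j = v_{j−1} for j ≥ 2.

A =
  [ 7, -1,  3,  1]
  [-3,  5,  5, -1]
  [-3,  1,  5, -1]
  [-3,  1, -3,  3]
A Jordan chain for λ = 6 of length 2:
v_1 = (1, 3, 1, -1)ᵀ
v_2 = (0, 2, 1, 0)ᵀ

Let N = A − (6)·I. We want v_2 with N^2 v_2 = 0 but N^1 v_2 ≠ 0; then v_{j-1} := N · v_j for j = 2, …, 2.

Pick v_2 = (0, 2, 1, 0)ᵀ.
Then v_1 = N · v_2 = (1, 3, 1, -1)ᵀ.

Sanity check: (A − (6)·I) v_1 = (0, 0, 0, 0)ᵀ = 0. ✓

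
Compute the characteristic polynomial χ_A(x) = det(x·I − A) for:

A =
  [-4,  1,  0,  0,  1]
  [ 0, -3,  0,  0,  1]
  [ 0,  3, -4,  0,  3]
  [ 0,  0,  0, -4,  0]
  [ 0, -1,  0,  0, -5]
x^5 + 20*x^4 + 160*x^3 + 640*x^2 + 1280*x + 1024

Expanding det(x·I − A) (e.g. by cofactor expansion or by noting that A is similar to its Jordan form J, which has the same characteristic polynomial as A) gives
  χ_A(x) = x^5 + 20*x^4 + 160*x^3 + 640*x^2 + 1280*x + 1024
which factors as (x + 4)^5. The eigenvalues (with algebraic multiplicities) are λ = -4 with multiplicity 5.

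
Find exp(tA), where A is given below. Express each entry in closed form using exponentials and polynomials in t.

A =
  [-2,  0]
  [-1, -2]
e^{tA} =
  [exp(-2*t), 0]
  [-t*exp(-2*t), exp(-2*t)]

Strategy: write A = P · J · P⁻¹ where J is a Jordan canonical form, so e^{tA} = P · e^{tJ} · P⁻¹, and e^{tJ} can be computed block-by-block.

A has Jordan form
J =
  [-2,  1]
  [ 0, -2]
(up to reordering of blocks).

Per-block formulas:
  For a 2×2 Jordan block J_2(-2): exp(t · J_2(-2)) = e^(-2t)·(I + t·N), where N is the 2×2 nilpotent shift.

After assembling e^{tJ} and conjugating by P, we get:

e^{tA} =
  [exp(-2*t), 0]
  [-t*exp(-2*t), exp(-2*t)]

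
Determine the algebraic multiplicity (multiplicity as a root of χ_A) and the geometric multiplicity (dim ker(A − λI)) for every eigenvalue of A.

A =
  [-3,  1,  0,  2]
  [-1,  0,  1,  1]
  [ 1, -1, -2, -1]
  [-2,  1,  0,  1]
λ = -1: alg = 4, geom = 2

Step 1 — factor the characteristic polynomial to read off the algebraic multiplicities:
  χ_A(x) = (x + 1)^4

Step 2 — compute geometric multiplicities via the rank-nullity identity g(λ) = n − rank(A − λI):
  rank(A − (-1)·I) = 2, so dim ker(A − (-1)·I) = n − 2 = 2

Summary:
  λ = -1: algebraic multiplicity = 4, geometric multiplicity = 2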